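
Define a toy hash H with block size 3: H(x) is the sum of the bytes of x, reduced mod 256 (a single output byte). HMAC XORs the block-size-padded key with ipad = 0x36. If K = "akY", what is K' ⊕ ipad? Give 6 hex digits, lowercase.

Key "akY" = 61 6b 59 is exactly B = 3 bytes: K' = 61 6b 59.
XOR each byte with 0x36: 61⊕36=57, 6b⊕36=5d, 59⊕36=6f.

575d6f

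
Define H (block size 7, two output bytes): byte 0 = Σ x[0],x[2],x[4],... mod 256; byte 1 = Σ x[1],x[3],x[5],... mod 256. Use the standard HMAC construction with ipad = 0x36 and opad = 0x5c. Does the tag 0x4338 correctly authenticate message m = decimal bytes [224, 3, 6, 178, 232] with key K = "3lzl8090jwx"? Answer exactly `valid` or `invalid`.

Key "3lzl8090jwx" = 33 6c 7a 6c 38 30 39 30 6a 77 78 is 11 bytes > B = 7, so hash it first: H(key) = 00 af, then zero-pad to 7 bytes: K' = 00 af 00 00 00 00 00.
K' ⊕ ipad = 36 99 36 36 36 36 36; K' ⊕ opad = 5c f3 5c 5c 5c 5c 5c.
Inner hash: even-index sum = 397 mod 256 = 141; odd-index sum = 723 mod 256 = 211 → 8d d3.
Outer hash (recomputed tag): even-index sum = 579 mod 256 = 67; odd-index sum = 568 mod 256 = 56 → 43 38.
Recomputed tag = 4338; claimed = 4338 → match.

valid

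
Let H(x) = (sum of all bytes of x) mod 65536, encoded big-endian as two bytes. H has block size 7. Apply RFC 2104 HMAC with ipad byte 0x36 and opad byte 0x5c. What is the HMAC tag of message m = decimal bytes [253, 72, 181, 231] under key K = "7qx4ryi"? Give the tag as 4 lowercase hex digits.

Key "7qx4ryi" = 37 71 78 34 72 79 69 is exactly B = 7 bytes: K' = 37 71 78 34 72 79 69.
K' ⊕ ipad = 01 47 4e 02 44 4f 5f.  K' ⊕ opad = 6b 2d 24 68 2e 25 35.
Inner input = (K'⊕ipad) ∥ m = 01 47 4e 02 44 4f 5f ∥ fd 48 b5 e7.
Inner hash: sum = 1+71+78+2+68+79+95+253+72+181+231 = 1131 → 04 6b.
Outer input = (K'⊕opad) ∥ inner = 6b 2d 24 68 2e 25 35 ∥ 04 6b.
Outer hash (tag): sum = 107+45+36+104+46+37+53+4+107 = 539 → 02 1b.

021b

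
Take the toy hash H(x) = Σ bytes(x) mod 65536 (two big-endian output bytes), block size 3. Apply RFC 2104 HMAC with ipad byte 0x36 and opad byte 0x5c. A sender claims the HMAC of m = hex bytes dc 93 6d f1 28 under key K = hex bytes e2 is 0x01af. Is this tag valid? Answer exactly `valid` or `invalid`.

Key hex bytes e2 is 1 byte ≤ B = 3; zero-pad to 3 bytes: K' = e2 00 00.
K' ⊕ ipad = d4 36 36; K' ⊕ opad = be 5c 5c.
Inner hash: sum = 212+54+54+220+147+109+241+40 = 1077 → 04 35.
Outer hash (recomputed tag): sum = 190+92+92+4+53 = 431 → 01 af.
Recomputed tag = 01af; claimed = 01af → match.

valid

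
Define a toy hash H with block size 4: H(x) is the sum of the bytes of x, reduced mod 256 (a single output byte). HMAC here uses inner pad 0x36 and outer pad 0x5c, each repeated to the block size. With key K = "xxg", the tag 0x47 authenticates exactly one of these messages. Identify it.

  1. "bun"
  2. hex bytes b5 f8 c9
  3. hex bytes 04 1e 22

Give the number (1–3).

1

Key "xxg" = 78 78 67 is 3 bytes ≤ B = 4; zero-pad to 4 bytes: K' = 78 78 67 00.
K' ⊕ ipad = 4e 4e 51 36; K' ⊕ opad = 24 24 3b 5c.
m1: inner = H(4e 4e 51 36 62 75 6e) = 68; tag = H(24 24 3b 5c 68) = 47 ← matches
m2: inner = H(4e 4e 51 36 b5 f8 c9) = 99; tag = H(24 24 3b 5c 99) = 78
m3: inner = H(4e 4e 51 36 04 1e 22) = 67; tag = H(24 24 3b 5c 67) = 46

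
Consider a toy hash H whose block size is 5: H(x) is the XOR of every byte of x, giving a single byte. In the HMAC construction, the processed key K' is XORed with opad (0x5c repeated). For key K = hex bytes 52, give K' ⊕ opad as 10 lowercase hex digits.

0e5c5c5c5c

Key hex bytes 52 is 1 byte ≤ B = 5; zero-pad to 5 bytes: K' = 52 00 00 00 00.
XOR each byte with 0x5c: 52⊕5c=0e, 00⊕5c=5c, 00⊕5c=5c, 00⊕5c=5c, 00⊕5c=5c.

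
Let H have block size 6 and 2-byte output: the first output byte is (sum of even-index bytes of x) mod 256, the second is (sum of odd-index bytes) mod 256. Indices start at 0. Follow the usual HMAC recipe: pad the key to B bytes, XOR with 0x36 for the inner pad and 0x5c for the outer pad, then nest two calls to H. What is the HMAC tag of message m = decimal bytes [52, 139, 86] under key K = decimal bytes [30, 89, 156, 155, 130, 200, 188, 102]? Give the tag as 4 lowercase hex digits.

2041

Key decimal bytes [30, 89, 156, 155, 130, 200, 188, 102] = 1e 59 9c 9b 82 c8 bc 66 is 8 bytes > B = 6, so hash it first: H(key) = f8 22, then zero-pad to 6 bytes: K' = f8 22 00 00 00 00.
K' ⊕ ipad = ce 14 36 36 36 36.  K' ⊕ opad = a4 7e 5c 5c 5c 5c.
Inner input = (K'⊕ipad) ∥ m = ce 14 36 36 36 36 ∥ 34 8b 56.
Inner hash: even-index sum = 452 mod 256 = 196; odd-index sum = 267 mod 256 = 11 → c4 0b.
Outer input = (K'⊕opad) ∥ inner = a4 7e 5c 5c 5c 5c ∥ c4 0b.
Outer hash (tag): even-index sum = 544 mod 256 = 32; odd-index sum = 321 mod 256 = 65 → 20 41.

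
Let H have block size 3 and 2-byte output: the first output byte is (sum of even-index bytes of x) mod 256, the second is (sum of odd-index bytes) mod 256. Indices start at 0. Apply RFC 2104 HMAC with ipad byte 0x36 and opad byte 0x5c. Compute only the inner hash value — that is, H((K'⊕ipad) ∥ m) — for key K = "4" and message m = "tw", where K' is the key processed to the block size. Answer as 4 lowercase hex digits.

afaa

Key "4" = 34 is 1 byte ≤ B = 3; zero-pad to 3 bytes: K' = 34 00 00.
K' ⊕ ipad = 02 36 36.
Inner input = 02 36 36 ∥ 74 77.
Inner hash: even-index sum = 175 mod 256 = 175; odd-index sum = 170 mod 256 = 170 → af aa.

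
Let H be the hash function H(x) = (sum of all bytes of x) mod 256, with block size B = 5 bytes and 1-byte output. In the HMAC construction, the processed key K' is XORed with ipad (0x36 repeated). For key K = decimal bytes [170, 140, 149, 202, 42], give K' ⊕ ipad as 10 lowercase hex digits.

9cbaa3fc1c

Key decimal bytes [170, 140, 149, 202, 42] = aa 8c 95 ca 2a is exactly B = 5 bytes: K' = aa 8c 95 ca 2a.
XOR each byte with 0x36: aa⊕36=9c, 8c⊕36=ba, 95⊕36=a3, ca⊕36=fc, 2a⊕36=1c.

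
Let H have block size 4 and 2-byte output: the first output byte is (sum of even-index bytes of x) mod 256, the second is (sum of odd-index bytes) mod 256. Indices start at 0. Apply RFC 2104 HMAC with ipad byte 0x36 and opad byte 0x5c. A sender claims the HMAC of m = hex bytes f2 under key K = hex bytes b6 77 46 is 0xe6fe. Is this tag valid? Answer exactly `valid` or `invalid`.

Key hex bytes b6 77 46 is 3 bytes ≤ B = 4; zero-pad to 4 bytes: K' = b6 77 46 00.
K' ⊕ ipad = 80 41 70 36; K' ⊕ opad = ea 2b 1a 5c.
Inner hash: even-index sum = 482 mod 256 = 226; odd-index sum = 119 mod 256 = 119 → e2 77.
Outer hash (recomputed tag): even-index sum = 486 mod 256 = 230; odd-index sum = 254 mod 256 = 254 → e6 fe.
Recomputed tag = e6fe; claimed = e6fe → match.

valid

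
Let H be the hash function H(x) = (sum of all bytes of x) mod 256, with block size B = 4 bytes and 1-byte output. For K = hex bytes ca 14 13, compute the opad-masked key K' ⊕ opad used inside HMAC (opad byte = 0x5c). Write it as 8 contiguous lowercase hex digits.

Key hex bytes ca 14 13 is 3 bytes ≤ B = 4; zero-pad to 4 bytes: K' = ca 14 13 00.
XOR each byte with 0x5c: ca⊕5c=96, 14⊕5c=48, 13⊕5c=4f, 00⊕5c=5c.

96484f5c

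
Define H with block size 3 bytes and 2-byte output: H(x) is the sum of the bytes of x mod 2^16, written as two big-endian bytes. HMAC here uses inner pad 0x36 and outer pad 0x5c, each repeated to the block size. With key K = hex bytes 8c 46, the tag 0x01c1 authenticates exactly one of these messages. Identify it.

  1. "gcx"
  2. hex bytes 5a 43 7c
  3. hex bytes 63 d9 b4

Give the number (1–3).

Key hex bytes 8c 46 is 2 bytes ≤ B = 3; zero-pad to 3 bytes: K' = 8c 46 00.
K' ⊕ ipad = ba 70 36; K' ⊕ opad = d0 1a 5c.
m1: inner = H(ba 70 36 67 63 78) = 02 a2; tag = H(d0 1a 5c 02 a2) = 01ea
m2: inner = H(ba 70 36 5a 43 7c) = 02 79; tag = H(d0 1a 5c 02 79) = 01c1 ← matches
m3: inner = H(ba 70 36 63 d9 b4) = 03 50; tag = H(d0 1a 5c 03 50) = 0199

2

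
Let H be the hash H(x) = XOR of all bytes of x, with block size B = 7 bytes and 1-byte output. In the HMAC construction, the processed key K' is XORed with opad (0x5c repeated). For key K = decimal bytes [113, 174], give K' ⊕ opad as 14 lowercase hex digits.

Key decimal bytes [113, 174] = 71 ae is 2 bytes ≤ B = 7; zero-pad to 7 bytes: K' = 71 ae 00 00 00 00 00.
XOR each byte with 0x5c: 71⊕5c=2d, ae⊕5c=f2, 00⊕5c=5c, 00⊕5c=5c, 00⊕5c=5c, 00⊕5c=5c, 00⊕5c=5c.

2df25c5c5c5c5c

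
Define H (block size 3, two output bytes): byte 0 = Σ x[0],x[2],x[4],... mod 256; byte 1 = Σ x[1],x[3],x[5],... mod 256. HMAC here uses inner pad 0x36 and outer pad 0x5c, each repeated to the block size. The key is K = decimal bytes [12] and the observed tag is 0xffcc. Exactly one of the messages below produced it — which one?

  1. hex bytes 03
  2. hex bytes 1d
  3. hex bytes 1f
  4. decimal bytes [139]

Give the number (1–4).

Key decimal bytes [12] = 0c is 1 byte ≤ B = 3; zero-pad to 3 bytes: K' = 0c 00 00.
K' ⊕ ipad = 3a 36 36; K' ⊕ opad = 50 5c 5c.
m1: inner = H(3a 36 36 03) = 70 39; tag = H(50 5c 5c 70 39) = e5cc
m2: inner = H(3a 36 36 1d) = 70 53; tag = H(50 5c 5c 70 53) = ffcc ← matches
m3: inner = H(3a 36 36 1f) = 70 55; tag = H(50 5c 5c 70 55) = 01cc
m4: inner = H(3a 36 36 8b) = 70 c1; tag = H(50 5c 5c 70 c1) = 6dcc

2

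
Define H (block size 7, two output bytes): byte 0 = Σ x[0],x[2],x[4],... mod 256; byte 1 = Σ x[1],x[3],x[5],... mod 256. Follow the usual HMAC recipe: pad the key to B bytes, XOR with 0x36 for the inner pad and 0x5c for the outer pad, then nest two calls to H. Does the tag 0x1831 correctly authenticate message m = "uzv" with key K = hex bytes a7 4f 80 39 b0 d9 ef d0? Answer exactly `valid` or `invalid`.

Key hex bytes a7 4f 80 39 b0 d9 ef d0 is 8 bytes > B = 7, so hash it first: H(key) = c6 31, then zero-pad to 7 bytes: K' = c6 31 00 00 00 00 00.
K' ⊕ ipad = f0 07 36 36 36 36 36; K' ⊕ opad = 9a 6d 5c 5c 5c 5c 5c.
Inner hash: even-index sum = 524 mod 256 = 12; odd-index sum = 350 mod 256 = 94 → 0c 5e.
Outer hash (recomputed tag): even-index sum = 524 mod 256 = 12; odd-index sum = 305 mod 256 = 49 → 0c 31.
Recomputed tag = 0c31; claimed = 1831 → mismatch.

invalid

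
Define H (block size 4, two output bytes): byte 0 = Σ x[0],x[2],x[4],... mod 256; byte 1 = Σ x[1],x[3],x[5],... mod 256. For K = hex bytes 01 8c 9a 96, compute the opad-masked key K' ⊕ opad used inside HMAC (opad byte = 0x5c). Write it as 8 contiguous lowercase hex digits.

5dd0c6ca

Key hex bytes 01 8c 9a 96 is exactly B = 4 bytes: K' = 01 8c 9a 96.
XOR each byte with 0x5c: 01⊕5c=5d, 8c⊕5c=d0, 9a⊕5c=c6, 96⊕5c=ca.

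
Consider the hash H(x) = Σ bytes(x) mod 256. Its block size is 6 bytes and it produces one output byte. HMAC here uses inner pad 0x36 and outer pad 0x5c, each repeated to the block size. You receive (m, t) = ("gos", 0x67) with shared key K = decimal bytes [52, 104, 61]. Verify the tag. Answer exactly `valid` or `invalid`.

valid

Key decimal bytes [52, 104, 61] = 34 68 3d is 3 bytes ≤ B = 6; zero-pad to 6 bytes: K' = 34 68 3d 00 00 00.
K' ⊕ ipad = 02 5e 0b 36 36 36; K' ⊕ opad = 68 34 61 5c 5c 5c.
Inner hash: sum = 2+94+11+54+54+54+103+111+115 = 598; mod 256 = 86 → 56.
Outer hash (recomputed tag): sum = 104+52+97+92+92+92+86 = 615; mod 256 = 103 → 67.
Recomputed tag = 67; claimed = 67 → match.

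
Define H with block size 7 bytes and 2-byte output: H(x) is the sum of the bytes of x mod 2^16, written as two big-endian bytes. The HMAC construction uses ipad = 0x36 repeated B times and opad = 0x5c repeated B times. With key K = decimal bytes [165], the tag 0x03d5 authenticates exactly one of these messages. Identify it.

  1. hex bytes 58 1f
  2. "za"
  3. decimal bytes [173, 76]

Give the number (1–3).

Key decimal bytes [165] = a5 is 1 byte ≤ B = 7; zero-pad to 7 bytes: K' = a5 00 00 00 00 00 00.
K' ⊕ ipad = 93 36 36 36 36 36 36; K' ⊕ opad = f9 5c 5c 5c 5c 5c 5c.
m1: inner = H(93 36 36 36 36 36 36 58 1f) = 02 4e; tag = H(f9 5c 5c 5c 5c 5c 5c 02 4e) = 0371
m2: inner = H(93 36 36 36 36 36 36 7a 61) = 02 b2; tag = H(f9 5c 5c 5c 5c 5c 5c 02 b2) = 03d5 ← matches
m3: inner = H(93 36 36 36 36 36 36 ad 4c) = 02 d0; tag = H(f9 5c 5c 5c 5c 5c 5c 02 d0) = 03f3

2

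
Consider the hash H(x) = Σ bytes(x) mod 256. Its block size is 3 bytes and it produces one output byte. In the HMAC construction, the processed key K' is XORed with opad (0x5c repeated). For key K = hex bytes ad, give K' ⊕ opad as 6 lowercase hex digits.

f15c5c

Key hex bytes ad is 1 byte ≤ B = 3; zero-pad to 3 bytes: K' = ad 00 00.
XOR each byte with 0x5c: ad⊕5c=f1, 00⊕5c=5c, 00⊕5c=5c.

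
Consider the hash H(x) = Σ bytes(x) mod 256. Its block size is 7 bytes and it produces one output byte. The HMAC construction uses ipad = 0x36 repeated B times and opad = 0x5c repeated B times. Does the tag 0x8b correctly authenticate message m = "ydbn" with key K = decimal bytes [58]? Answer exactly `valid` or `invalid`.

Key decimal bytes [58] = 3a is 1 byte ≤ B = 7; zero-pad to 7 bytes: K' = 3a 00 00 00 00 00 00.
K' ⊕ ipad = 0c 36 36 36 36 36 36; K' ⊕ opad = 66 5c 5c 5c 5c 5c 5c.
Inner hash: sum = 12+54+54+54+54+54+54+121+100+98+110 = 765; mod 256 = 253 → fd.
Outer hash (recomputed tag): sum = 102+92+92+92+92+92+92+253 = 907; mod 256 = 139 → 8b.
Recomputed tag = 8b; claimed = 8b → match.

valid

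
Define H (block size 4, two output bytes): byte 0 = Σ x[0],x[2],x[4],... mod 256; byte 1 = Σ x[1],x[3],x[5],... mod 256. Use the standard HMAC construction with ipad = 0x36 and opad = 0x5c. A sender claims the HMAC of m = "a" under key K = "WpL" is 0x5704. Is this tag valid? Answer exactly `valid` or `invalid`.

Key "WpL" = 57 70 4c is 3 bytes ≤ B = 4; zero-pad to 4 bytes: K' = 57 70 4c 00.
K' ⊕ ipad = 61 46 7a 36; K' ⊕ opad = 0b 2c 10 5c.
Inner hash: even-index sum = 316 mod 256 = 60; odd-index sum = 124 mod 256 = 124 → 3c 7c.
Outer hash (recomputed tag): even-index sum = 87 mod 256 = 87; odd-index sum = 260 mod 256 = 4 → 57 04.
Recomputed tag = 5704; claimed = 5704 → match.

valid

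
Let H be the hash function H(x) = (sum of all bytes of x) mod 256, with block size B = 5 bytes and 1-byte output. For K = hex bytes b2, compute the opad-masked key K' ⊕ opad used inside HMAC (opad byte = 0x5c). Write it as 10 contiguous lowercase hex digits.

Key hex bytes b2 is 1 byte ≤ B = 5; zero-pad to 5 bytes: K' = b2 00 00 00 00.
XOR each byte with 0x5c: b2⊕5c=ee, 00⊕5c=5c, 00⊕5c=5c, 00⊕5c=5c, 00⊕5c=5c.

ee5c5c5c5c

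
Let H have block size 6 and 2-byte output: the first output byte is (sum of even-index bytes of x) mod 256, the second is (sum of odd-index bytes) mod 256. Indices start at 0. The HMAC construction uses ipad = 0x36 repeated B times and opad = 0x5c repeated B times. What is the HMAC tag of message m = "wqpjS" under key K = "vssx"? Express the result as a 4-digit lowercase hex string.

Key "vssx" = 76 73 73 78 is 4 bytes ≤ B = 6; zero-pad to 6 bytes: K' = 76 73 73 78 00 00.
K' ⊕ ipad = 40 45 45 4e 36 36.  K' ⊕ opad = 2a 2f 2f 24 5c 5c.
Inner input = (K'⊕ipad) ∥ m = 40 45 45 4e 36 36 ∥ 77 71 70 6a 53.
Inner hash: even-index sum = 501 mod 256 = 245; odd-index sum = 420 mod 256 = 164 → f5 a4.
Outer input = (K'⊕opad) ∥ inner = 2a 2f 2f 24 5c 5c ∥ f5 a4.
Outer hash (tag): even-index sum = 426 mod 256 = 170; odd-index sum = 339 mod 256 = 83 → aa 53.

aa53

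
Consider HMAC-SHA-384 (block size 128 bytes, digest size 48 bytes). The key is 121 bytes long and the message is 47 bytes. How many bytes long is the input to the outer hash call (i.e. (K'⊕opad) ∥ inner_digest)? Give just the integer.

176

Key is 121 ≤ 128 bytes, zero-padded: |K'| = 128.
Outer input = (K'⊕opad) ∥ H(inner) → 128 + 48 = 176 bytes.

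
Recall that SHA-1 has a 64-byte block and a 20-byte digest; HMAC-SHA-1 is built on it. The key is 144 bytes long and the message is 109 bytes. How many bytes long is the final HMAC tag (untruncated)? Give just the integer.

20

The tag is one SHA-1 digest: 20 bytes.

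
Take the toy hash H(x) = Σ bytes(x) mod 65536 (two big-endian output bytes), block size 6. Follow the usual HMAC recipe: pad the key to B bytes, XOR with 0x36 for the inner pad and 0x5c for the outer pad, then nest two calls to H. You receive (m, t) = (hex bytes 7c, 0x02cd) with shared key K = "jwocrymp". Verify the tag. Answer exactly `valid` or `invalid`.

Key "jwocrymp" = 6a 77 6f 63 72 79 6d 70 is 8 bytes > B = 6, so hash it first: H(key) = 03 7b, then zero-pad to 6 bytes: K' = 03 7b 00 00 00 00.
K' ⊕ ipad = 35 4d 36 36 36 36; K' ⊕ opad = 5f 27 5c 5c 5c 5c.
Inner hash: sum = 53+77+54+54+54+54+124 = 470 → 01 d6.
Outer hash (recomputed tag): sum = 95+39+92+92+92+92+1+214 = 717 → 02 cd.
Recomputed tag = 02cd; claimed = 02cd → match.

valid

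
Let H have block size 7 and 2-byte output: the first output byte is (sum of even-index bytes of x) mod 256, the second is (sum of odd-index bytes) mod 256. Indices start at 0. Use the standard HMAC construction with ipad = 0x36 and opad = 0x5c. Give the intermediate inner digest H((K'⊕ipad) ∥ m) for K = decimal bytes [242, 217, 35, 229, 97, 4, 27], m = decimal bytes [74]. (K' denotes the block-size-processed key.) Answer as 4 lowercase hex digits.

5d3e

Key decimal bytes [242, 217, 35, 229, 97, 4, 27] = f2 d9 23 e5 61 04 1b is exactly B = 7 bytes: K' = f2 d9 23 e5 61 04 1b.
K' ⊕ ipad = c4 ef 15 d3 57 32 2d.
Inner input = c4 ef 15 d3 57 32 2d ∥ 4a.
Inner hash: even-index sum = 349 mod 256 = 93; odd-index sum = 574 mod 256 = 62 → 5d 3e.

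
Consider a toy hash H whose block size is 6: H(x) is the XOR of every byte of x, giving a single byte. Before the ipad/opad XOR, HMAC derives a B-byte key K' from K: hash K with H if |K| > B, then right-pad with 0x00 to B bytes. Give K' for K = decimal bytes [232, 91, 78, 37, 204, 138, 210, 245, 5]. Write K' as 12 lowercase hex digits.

bc0000000000

|K| = 9 > B = 6, so first hash the key.
H(K): XOR e8⊕5b⊕4e⊕25⊕cc⊕8a⊕d2⊕f5⊕05 = bc.
Zero-pad H(K) = bc to 6 bytes: K' = bc 00 00 00 00 00.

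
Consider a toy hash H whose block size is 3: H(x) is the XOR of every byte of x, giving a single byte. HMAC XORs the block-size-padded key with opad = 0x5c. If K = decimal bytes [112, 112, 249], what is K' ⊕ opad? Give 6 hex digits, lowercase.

Key decimal bytes [112, 112, 249] = 70 70 f9 is exactly B = 3 bytes: K' = 70 70 f9.
XOR each byte with 0x5c: 70⊕5c=2c, 70⊕5c=2c, f9⊕5c=a5.

2c2ca5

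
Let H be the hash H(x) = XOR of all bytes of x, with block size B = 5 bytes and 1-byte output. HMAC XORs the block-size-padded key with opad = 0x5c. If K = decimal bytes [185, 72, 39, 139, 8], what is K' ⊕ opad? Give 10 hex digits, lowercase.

e5147bd754

Key decimal bytes [185, 72, 39, 139, 8] = b9 48 27 8b 08 is exactly B = 5 bytes: K' = b9 48 27 8b 08.
XOR each byte with 0x5c: b9⊕5c=e5, 48⊕5c=14, 27⊕5c=7b, 8b⊕5c=d7, 08⊕5c=54.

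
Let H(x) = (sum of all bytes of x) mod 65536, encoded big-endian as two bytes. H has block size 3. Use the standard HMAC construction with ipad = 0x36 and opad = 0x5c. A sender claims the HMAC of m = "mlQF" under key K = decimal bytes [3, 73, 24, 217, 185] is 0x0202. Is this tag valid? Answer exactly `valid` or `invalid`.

Key decimal bytes [3, 73, 24, 217, 185] = 03 49 18 d9 b9 is 5 bytes > B = 3, so hash it first: H(key) = 01 f6, then zero-pad to 3 bytes: K' = 01 f6 00.
K' ⊕ ipad = 37 c0 36; K' ⊕ opad = 5d aa 5c.
Inner hash: sum = 55+192+54+109+108+81+70 = 669 → 02 9d.
Outer hash (recomputed tag): sum = 93+170+92+2+157 = 514 → 02 02.
Recomputed tag = 0202; claimed = 0202 → match.

valid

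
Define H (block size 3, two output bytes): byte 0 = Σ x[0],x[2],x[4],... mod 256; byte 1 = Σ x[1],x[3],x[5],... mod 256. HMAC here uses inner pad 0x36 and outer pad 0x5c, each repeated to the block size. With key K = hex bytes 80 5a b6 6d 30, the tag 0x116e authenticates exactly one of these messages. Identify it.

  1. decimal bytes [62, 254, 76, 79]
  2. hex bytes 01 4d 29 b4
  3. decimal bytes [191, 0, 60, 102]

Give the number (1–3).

1

Key hex bytes 80 5a b6 6d 30 is 5 bytes > B = 3, so hash it first: H(key) = 66 c7, then zero-pad to 3 bytes: K' = 66 c7 00.
K' ⊕ ipad = 50 f1 36; K' ⊕ opad = 3a 9b 5c.
m1: inner = H(50 f1 36 3e fe 4c 4f) = d3 7b; tag = H(3a 9b 5c d3 7b) = 116e ← matches
m2: inner = H(50 f1 36 01 4d 29 b4) = 87 1b; tag = H(3a 9b 5c 87 1b) = b122
m3: inner = H(50 f1 36 bf 00 3c 66) = ec ec; tag = H(3a 9b 5c ec ec) = 8287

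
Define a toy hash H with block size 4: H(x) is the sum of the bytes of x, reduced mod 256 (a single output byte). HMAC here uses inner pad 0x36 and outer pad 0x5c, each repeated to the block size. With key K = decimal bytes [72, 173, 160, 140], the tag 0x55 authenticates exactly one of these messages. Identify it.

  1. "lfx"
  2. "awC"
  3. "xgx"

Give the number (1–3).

Key decimal bytes [72, 173, 160, 140] = 48 ad a0 8c is exactly B = 4 bytes: K' = 48 ad a0 8c.
K' ⊕ ipad = 7e 9b 96 ba; K' ⊕ opad = 14 f1 fc d0.
m1: inner = H(7e 9b 96 ba 6c 66 78) = b3; tag = H(14 f1 fc d0 b3) = 84
m2: inner = H(7e 9b 96 ba 61 77 43) = 84; tag = H(14 f1 fc d0 84) = 55 ← matches
m3: inner = H(7e 9b 96 ba 78 67 78) = c0; tag = H(14 f1 fc d0 c0) = 91

2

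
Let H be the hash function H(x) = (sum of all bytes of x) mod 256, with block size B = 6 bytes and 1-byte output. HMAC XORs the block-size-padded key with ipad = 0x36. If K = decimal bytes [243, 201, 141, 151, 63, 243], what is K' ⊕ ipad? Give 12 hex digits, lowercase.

Key decimal bytes [243, 201, 141, 151, 63, 243] = f3 c9 8d 97 3f f3 is exactly B = 6 bytes: K' = f3 c9 8d 97 3f f3.
XOR each byte with 0x36: f3⊕36=c5, c9⊕36=ff, 8d⊕36=bb, 97⊕36=a1, 3f⊕36=09, f3⊕36=c5.

c5ffbba109c5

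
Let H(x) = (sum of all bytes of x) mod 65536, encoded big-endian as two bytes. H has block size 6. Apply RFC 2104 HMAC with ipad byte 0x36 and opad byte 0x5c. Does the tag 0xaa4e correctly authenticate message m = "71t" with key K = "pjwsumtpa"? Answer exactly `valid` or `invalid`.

Key "pjwsumtpa" = 70 6a 77 73 75 6d 74 70 61 is 9 bytes > B = 6, so hash it first: H(key) = 03 eb, then zero-pad to 6 bytes: K' = 03 eb 00 00 00 00.
K' ⊕ ipad = 35 dd 36 36 36 36; K' ⊕ opad = 5f b7 5c 5c 5c 5c.
Inner hash: sum = 53+221+54+54+54+54+55+49+116 = 710 → 02 c6.
Outer hash (recomputed tag): sum = 95+183+92+92+92+92+2+198 = 846 → 03 4e.
Recomputed tag = 034e; claimed = aa4e → mismatch.

invalid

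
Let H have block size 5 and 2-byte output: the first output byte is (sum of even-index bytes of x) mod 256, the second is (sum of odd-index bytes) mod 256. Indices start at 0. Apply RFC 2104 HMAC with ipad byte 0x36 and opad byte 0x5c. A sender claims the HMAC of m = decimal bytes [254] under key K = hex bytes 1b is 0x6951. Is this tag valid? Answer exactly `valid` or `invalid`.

Key hex bytes 1b is 1 byte ≤ B = 5; zero-pad to 5 bytes: K' = 1b 00 00 00 00.
K' ⊕ ipad = 2d 36 36 36 36; K' ⊕ opad = 47 5c 5c 5c 5c.
Inner hash: even-index sum = 153 mod 256 = 153; odd-index sum = 362 mod 256 = 106 → 99 6a.
Outer hash (recomputed tag): even-index sum = 361 mod 256 = 105; odd-index sum = 337 mod 256 = 81 → 69 51.
Recomputed tag = 6951; claimed = 6951 → match.

valid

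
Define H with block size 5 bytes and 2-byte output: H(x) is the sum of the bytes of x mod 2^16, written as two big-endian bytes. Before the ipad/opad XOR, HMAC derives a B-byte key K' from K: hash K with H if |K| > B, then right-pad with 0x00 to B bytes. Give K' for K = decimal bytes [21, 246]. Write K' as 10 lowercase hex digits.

15f6000000

Key decimal bytes [21, 246] = 15 f6 is 2 bytes ≤ B = 5; zero-pad to 5 bytes: K' = 15 f6 00 00 00.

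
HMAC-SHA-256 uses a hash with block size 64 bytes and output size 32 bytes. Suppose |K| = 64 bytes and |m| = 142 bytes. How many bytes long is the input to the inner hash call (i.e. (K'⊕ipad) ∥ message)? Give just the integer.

Key is 64 ≤ 64 bytes, zero-padded: |K'| = 64.
Inner input = (K'⊕ipad) ∥ m → 64 + 142 = 206 bytes.

206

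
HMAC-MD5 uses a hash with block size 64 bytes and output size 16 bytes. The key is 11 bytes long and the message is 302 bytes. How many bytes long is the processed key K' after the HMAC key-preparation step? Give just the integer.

Key is 11 ≤ 64 bytes, zero-padded: |K'| = 64.

64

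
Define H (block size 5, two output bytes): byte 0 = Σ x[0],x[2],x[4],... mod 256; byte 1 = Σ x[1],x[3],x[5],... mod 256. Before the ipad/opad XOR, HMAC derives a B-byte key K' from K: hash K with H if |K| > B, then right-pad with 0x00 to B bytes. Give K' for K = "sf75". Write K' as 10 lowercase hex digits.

Key "sf75" = 73 66 37 35 is 4 bytes ≤ B = 5; zero-pad to 5 bytes: K' = 73 66 37 35 00.

7366373500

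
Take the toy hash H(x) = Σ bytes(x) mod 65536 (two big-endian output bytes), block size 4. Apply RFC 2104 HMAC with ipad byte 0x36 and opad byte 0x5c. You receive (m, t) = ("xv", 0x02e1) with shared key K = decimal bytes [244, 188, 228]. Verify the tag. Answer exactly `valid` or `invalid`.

Key decimal bytes [244, 188, 228] = f4 bc e4 is 3 bytes ≤ B = 4; zero-pad to 4 bytes: K' = f4 bc e4 00.
K' ⊕ ipad = c2 8a d2 36; K' ⊕ opad = a8 e0 b8 5c.
Inner hash: sum = 194+138+210+54+120+118 = 834 → 03 42.
Outer hash (recomputed tag): sum = 168+224+184+92+3+66 = 737 → 02 e1.
Recomputed tag = 02e1; claimed = 02e1 → match.

valid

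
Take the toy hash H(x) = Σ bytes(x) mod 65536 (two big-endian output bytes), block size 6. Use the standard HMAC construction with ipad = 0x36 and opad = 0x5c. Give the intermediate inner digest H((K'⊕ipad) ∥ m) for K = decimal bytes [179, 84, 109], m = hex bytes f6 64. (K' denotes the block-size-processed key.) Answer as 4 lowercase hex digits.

Key decimal bytes [179, 84, 109] = b3 54 6d is 3 bytes ≤ B = 6; zero-pad to 6 bytes: K' = b3 54 6d 00 00 00.
K' ⊕ ipad = 85 62 5b 36 36 36.
Inner input = 85 62 5b 36 36 36 ∥ f6 64.
Inner hash: sum = 133+98+91+54+54+54+246+100 = 830 → 03 3e.

033e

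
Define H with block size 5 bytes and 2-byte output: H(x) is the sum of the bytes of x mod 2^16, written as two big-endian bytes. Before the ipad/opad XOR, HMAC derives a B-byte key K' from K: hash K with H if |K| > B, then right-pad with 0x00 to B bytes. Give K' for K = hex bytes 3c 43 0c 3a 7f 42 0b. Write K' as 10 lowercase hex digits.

|K| = 7 > B = 5, so first hash the key.
H(K): sum = 60+67+12+58+127+66+11 = 401 → 01 91.
Zero-pad H(K) = 01 91 to 5 bytes: K' = 01 91 00 00 00.

0191000000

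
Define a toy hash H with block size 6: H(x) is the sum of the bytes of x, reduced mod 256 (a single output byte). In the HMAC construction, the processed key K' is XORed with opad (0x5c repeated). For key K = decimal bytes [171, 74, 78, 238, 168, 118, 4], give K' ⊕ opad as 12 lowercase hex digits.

Key decimal bytes [171, 74, 78, 238, 168, 118, 4] = ab 4a 4e ee a8 76 04 is 7 bytes > B = 6, so hash it first: H(key) = 53, then zero-pad to 6 bytes: K' = 53 00 00 00 00 00.
XOR each byte with 0x5c: 53⊕5c=0f, 00⊕5c=5c, 00⊕5c=5c, 00⊕5c=5c, 00⊕5c=5c, 00⊕5c=5c.

0f5c5c5c5c5c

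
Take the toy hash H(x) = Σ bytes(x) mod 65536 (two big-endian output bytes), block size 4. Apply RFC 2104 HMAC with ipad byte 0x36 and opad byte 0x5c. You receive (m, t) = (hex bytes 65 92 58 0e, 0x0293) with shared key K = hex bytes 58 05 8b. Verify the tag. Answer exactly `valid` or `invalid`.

invalid

Key hex bytes 58 05 8b is 3 bytes ≤ B = 4; zero-pad to 4 bytes: K' = 58 05 8b 00.
K' ⊕ ipad = 6e 33 bd 36; K' ⊕ opad = 04 59 d7 5c.
Inner hash: sum = 110+51+189+54+101+146+88+14 = 753 → 02 f1.
Outer hash (recomputed tag): sum = 4+89+215+92+2+241 = 643 → 02 83.
Recomputed tag = 0283; claimed = 0293 → mismatch.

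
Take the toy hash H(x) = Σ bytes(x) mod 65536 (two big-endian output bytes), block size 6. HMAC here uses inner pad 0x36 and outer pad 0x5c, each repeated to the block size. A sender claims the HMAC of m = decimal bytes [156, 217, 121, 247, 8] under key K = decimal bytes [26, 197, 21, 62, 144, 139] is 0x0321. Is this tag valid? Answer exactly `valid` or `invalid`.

Key decimal bytes [26, 197, 21, 62, 144, 139] = 1a c5 15 3e 90 8b is exactly B = 6 bytes: K' = 1a c5 15 3e 90 8b.
K' ⊕ ipad = 2c f3 23 08 a6 bd; K' ⊕ opad = 46 99 49 62 cc d7.
Inner hash: sum = 44+243+35+8+166+189+156+217+121+247+8 = 1434 → 05 9a.
Outer hash (recomputed tag): sum = 70+153+73+98+204+215+5+154 = 972 → 03 cc.
Recomputed tag = 03cc; claimed = 0321 → mismatch.

invalid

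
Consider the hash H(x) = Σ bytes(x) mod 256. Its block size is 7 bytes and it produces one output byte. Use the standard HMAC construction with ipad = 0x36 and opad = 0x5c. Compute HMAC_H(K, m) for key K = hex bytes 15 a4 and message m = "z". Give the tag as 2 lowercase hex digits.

4a

Key hex bytes 15 a4 is 2 bytes ≤ B = 7; zero-pad to 7 bytes: K' = 15 a4 00 00 00 00 00.
K' ⊕ ipad = 23 92 36 36 36 36 36.  K' ⊕ opad = 49 f8 5c 5c 5c 5c 5c.
Inner input = (K'⊕ipad) ∥ m = 23 92 36 36 36 36 36 ∥ 7a.
Inner hash: sum = 35+146+54+54+54+54+54+122 = 573; mod 256 = 61 → 3d.
Outer input = (K'⊕opad) ∥ inner = 49 f8 5c 5c 5c 5c 5c ∥ 3d.
Outer hash (tag): sum = 73+248+92+92+92+92+92+61 = 842; mod 256 = 74 → 4a.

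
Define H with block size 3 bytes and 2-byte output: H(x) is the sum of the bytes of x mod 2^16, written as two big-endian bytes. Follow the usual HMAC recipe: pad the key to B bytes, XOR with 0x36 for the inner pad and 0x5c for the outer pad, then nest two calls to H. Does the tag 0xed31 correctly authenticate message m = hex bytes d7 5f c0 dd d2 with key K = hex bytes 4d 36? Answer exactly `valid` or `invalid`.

invalid

Key hex bytes 4d 36 is 2 bytes ≤ B = 3; zero-pad to 3 bytes: K' = 4d 36 00.
K' ⊕ ipad = 7b 00 36; K' ⊕ opad = 11 6a 5c.
Inner hash: sum = 123+0+54+215+95+192+221+210 = 1110 → 04 56.
Outer hash (recomputed tag): sum = 17+106+92+4+86 = 305 → 01 31.
Recomputed tag = 0131; claimed = ed31 → mismatch.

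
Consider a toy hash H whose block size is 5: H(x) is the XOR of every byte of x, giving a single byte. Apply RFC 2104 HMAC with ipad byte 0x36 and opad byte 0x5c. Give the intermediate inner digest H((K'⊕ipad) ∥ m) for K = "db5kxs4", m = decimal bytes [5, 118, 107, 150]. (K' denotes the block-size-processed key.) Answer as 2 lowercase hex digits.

Key "db5kxs4" = 64 62 35 6b 78 73 34 is 7 bytes > B = 5, so hash it first: H(key) = 67, then zero-pad to 5 bytes: K' = 67 00 00 00 00.
K' ⊕ ipad = 51 36 36 36 36.
Inner input = 51 36 36 36 36 ∥ 05 76 6b 96.
Inner hash: XOR 51⊕36⊕36⊕36⊕36⊕05⊕76⊕6b⊕96 = df.

df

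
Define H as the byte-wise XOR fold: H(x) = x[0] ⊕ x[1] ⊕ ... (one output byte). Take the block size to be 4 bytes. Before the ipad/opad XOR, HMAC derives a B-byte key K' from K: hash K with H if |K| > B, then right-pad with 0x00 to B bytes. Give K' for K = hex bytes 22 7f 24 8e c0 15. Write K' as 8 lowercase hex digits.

22000000

|K| = 6 > B = 4, so first hash the key.
H(K): XOR 22⊕7f⊕24⊕8e⊕c0⊕15 = 22.
Zero-pad H(K) = 22 to 4 bytes: K' = 22 00 00 00.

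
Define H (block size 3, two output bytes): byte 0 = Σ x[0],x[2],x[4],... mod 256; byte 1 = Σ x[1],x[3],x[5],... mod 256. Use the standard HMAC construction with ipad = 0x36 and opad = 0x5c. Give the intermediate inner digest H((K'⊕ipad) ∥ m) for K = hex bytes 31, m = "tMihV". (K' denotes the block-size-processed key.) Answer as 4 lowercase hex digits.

f269

Key hex bytes 31 is 1 byte ≤ B = 3; zero-pad to 3 bytes: K' = 31 00 00.
K' ⊕ ipad = 07 36 36.
Inner input = 07 36 36 ∥ 74 4d 69 68 56.
Inner hash: even-index sum = 242 mod 256 = 242; odd-index sum = 361 mod 256 = 105 → f2 69.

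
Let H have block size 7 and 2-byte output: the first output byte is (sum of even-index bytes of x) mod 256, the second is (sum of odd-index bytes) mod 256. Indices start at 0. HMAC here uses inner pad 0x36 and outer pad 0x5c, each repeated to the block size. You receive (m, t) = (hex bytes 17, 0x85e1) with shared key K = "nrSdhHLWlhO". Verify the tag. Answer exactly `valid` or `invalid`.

invalid

Key "nrSdhHLWlhO" = 6e 72 53 64 68 48 4c 57 6c 68 4f is 11 bytes > B = 7, so hash it first: H(key) = 30 dd, then zero-pad to 7 bytes: K' = 30 dd 00 00 00 00 00.
K' ⊕ ipad = 06 eb 36 36 36 36 36; K' ⊕ opad = 6c 81 5c 5c 5c 5c 5c.
Inner hash: even-index sum = 168 mod 256 = 168; odd-index sum = 366 mod 256 = 110 → a8 6e.
Outer hash (recomputed tag): even-index sum = 494 mod 256 = 238; odd-index sum = 481 mod 256 = 225 → ee e1.
Recomputed tag = eee1; claimed = 85e1 → mismatch.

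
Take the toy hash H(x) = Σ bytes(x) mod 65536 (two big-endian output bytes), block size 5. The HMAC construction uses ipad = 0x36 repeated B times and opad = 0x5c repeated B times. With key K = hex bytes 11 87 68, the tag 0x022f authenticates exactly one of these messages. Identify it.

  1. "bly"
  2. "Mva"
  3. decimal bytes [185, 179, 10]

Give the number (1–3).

3

Key hex bytes 11 87 68 is 3 bytes ≤ B = 5; zero-pad to 5 bytes: K' = 11 87 68 00 00.
K' ⊕ ipad = 27 b1 5e 36 36; K' ⊕ opad = 4d db 34 5c 5c.
m1: inner = H(27 b1 5e 36 36 62 6c 79) = 02 e9; tag = H(4d db 34 5c 5c 02 e9) = 02ff
m2: inner = H(27 b1 5e 36 36 4d 76 61) = 02 c6; tag = H(4d db 34 5c 5c 02 c6) = 02dc
m3: inner = H(27 b1 5e 36 36 b9 b3 0a) = 03 18; tag = H(4d db 34 5c 5c 03 18) = 022f ← matches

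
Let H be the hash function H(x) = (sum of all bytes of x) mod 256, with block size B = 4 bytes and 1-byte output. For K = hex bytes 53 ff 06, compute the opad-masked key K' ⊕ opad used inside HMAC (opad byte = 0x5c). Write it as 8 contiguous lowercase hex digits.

Key hex bytes 53 ff 06 is 3 bytes ≤ B = 4; zero-pad to 4 bytes: K' = 53 ff 06 00.
XOR each byte with 0x5c: 53⊕5c=0f, ff⊕5c=a3, 06⊕5c=5a, 00⊕5c=5c.

0fa35a5c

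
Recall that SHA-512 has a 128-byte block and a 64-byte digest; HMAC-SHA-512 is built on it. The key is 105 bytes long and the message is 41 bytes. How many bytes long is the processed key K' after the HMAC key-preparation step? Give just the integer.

128

Key is 105 ≤ 128 bytes, zero-padded: |K'| = 128.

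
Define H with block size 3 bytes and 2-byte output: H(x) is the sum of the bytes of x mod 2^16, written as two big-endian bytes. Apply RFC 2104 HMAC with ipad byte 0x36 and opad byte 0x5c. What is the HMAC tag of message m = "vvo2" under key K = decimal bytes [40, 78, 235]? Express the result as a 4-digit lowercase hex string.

Key decimal bytes [40, 78, 235] = 28 4e eb is exactly B = 3 bytes: K' = 28 4e eb.
K' ⊕ ipad = 1e 78 dd.  K' ⊕ opad = 74 12 b7.
Inner input = (K'⊕ipad) ∥ m = 1e 78 dd ∥ 76 76 6f 32.
Inner hash: sum = 30+120+221+118+118+111+50 = 768 → 03 00.
Outer input = (K'⊕opad) ∥ inner = 74 12 b7 ∥ 03 00.
Outer hash (tag): sum = 116+18+183+3+0 = 320 → 01 40.

0140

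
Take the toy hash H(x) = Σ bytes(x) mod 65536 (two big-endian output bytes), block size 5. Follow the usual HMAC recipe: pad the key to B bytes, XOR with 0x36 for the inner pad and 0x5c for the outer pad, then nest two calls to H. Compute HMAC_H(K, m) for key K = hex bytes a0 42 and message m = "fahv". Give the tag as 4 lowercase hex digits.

Key hex bytes a0 42 is 2 bytes ≤ B = 5; zero-pad to 5 bytes: K' = a0 42 00 00 00.
K' ⊕ ipad = 96 74 36 36 36.  K' ⊕ opad = fc 1e 5c 5c 5c.
Inner input = (K'⊕ipad) ∥ m = 96 74 36 36 36 ∥ 66 61 68 76.
Inner hash: sum = 150+116+54+54+54+102+97+104+118 = 849 → 03 51.
Outer input = (K'⊕opad) ∥ inner = fc 1e 5c 5c 5c ∥ 03 51.
Outer hash (tag): sum = 252+30+92+92+92+3+81 = 642 → 02 82.

0282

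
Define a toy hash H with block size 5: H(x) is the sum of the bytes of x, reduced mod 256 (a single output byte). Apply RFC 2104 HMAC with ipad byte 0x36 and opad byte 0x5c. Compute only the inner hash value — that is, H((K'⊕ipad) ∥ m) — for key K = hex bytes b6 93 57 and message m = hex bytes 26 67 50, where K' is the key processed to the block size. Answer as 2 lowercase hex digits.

Key hex bytes b6 93 57 is 3 bytes ≤ B = 5; zero-pad to 5 bytes: K' = b6 93 57 00 00.
K' ⊕ ipad = 80 a5 61 36 36.
Inner input = 80 a5 61 36 36 ∥ 26 67 50.
Inner hash: sum = 128+165+97+54+54+38+103+80 = 719; mod 256 = 207 → cf.

cf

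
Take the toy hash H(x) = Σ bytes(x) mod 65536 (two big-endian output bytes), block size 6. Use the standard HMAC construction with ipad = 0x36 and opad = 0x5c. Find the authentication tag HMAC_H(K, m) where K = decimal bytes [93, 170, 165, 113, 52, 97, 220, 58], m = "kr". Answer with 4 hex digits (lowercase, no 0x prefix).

034d

Key decimal bytes [93, 170, 165, 113, 52, 97, 220, 58] = 5d aa a5 71 34 61 dc 3a is 8 bytes > B = 6, so hash it first: H(key) = 03 c8, then zero-pad to 6 bytes: K' = 03 c8 00 00 00 00.
K' ⊕ ipad = 35 fe 36 36 36 36.  K' ⊕ opad = 5f 94 5c 5c 5c 5c.
Inner input = (K'⊕ipad) ∥ m = 35 fe 36 36 36 36 ∥ 6b 72.
Inner hash: sum = 53+254+54+54+54+54+107+114 = 744 → 02 e8.
Outer input = (K'⊕opad) ∥ inner = 5f 94 5c 5c 5c 5c ∥ 02 e8.
Outer hash (tag): sum = 95+148+92+92+92+92+2+232 = 845 → 03 4d.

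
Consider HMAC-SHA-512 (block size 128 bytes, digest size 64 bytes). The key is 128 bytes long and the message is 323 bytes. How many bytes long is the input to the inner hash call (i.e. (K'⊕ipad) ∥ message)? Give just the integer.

Key is 128 ≤ 128 bytes, zero-padded: |K'| = 128.
Inner input = (K'⊕ipad) ∥ m → 128 + 323 = 451 bytes.

451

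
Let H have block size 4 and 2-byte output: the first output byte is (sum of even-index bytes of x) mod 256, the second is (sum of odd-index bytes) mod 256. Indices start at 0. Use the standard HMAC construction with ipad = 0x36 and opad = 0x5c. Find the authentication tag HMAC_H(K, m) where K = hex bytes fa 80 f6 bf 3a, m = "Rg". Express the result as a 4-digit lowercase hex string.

7665

Key hex bytes fa 80 f6 bf 3a is 5 bytes > B = 4, so hash it first: H(key) = 2a 3f, then zero-pad to 4 bytes: K' = 2a 3f 00 00.
K' ⊕ ipad = 1c 09 36 36.  K' ⊕ opad = 76 63 5c 5c.
Inner input = (K'⊕ipad) ∥ m = 1c 09 36 36 ∥ 52 67.
Inner hash: even-index sum = 164 mod 256 = 164; odd-index sum = 166 mod 256 = 166 → a4 a6.
Outer input = (K'⊕opad) ∥ inner = 76 63 5c 5c ∥ a4 a6.
Outer hash (tag): even-index sum = 374 mod 256 = 118; odd-index sum = 357 mod 256 = 101 → 76 65.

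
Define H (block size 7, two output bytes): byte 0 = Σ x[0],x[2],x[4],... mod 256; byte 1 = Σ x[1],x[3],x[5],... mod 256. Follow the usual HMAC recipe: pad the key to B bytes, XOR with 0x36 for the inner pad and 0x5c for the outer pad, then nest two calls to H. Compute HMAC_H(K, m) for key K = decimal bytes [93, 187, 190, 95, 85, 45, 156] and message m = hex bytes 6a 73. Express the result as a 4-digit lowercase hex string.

27ce

Key decimal bytes [93, 187, 190, 95, 85, 45, 156] = 5d bb be 5f 55 2d 9c is exactly B = 7 bytes: K' = 5d bb be 5f 55 2d 9c.
K' ⊕ ipad = 6b 8d 88 69 63 1b aa.  K' ⊕ opad = 01 e7 e2 03 09 71 c0.
Inner input = (K'⊕ipad) ∥ m = 6b 8d 88 69 63 1b aa ∥ 6a 73.
Inner hash: even-index sum = 627 mod 256 = 115; odd-index sum = 379 mod 256 = 123 → 73 7b.
Outer input = (K'⊕opad) ∥ inner = 01 e7 e2 03 09 71 c0 ∥ 73 7b.
Outer hash (tag): even-index sum = 551 mod 256 = 39; odd-index sum = 462 mod 256 = 206 → 27 ce.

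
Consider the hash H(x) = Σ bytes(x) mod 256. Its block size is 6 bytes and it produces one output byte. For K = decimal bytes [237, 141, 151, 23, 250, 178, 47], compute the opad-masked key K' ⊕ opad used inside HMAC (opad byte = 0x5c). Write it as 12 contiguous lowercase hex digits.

5f5c5c5c5c5c

Key decimal bytes [237, 141, 151, 23, 250, 178, 47] = ed 8d 97 17 fa b2 2f is 7 bytes > B = 6, so hash it first: H(key) = 03, then zero-pad to 6 bytes: K' = 03 00 00 00 00 00.
XOR each byte with 0x5c: 03⊕5c=5f, 00⊕5c=5c, 00⊕5c=5c, 00⊕5c=5c, 00⊕5c=5c, 00⊕5c=5c.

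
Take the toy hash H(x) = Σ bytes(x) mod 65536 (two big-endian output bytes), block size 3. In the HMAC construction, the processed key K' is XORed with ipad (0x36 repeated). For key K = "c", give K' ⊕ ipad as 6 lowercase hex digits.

Key "c" = 63 is 1 byte ≤ B = 3; zero-pad to 3 bytes: K' = 63 00 00.
XOR each byte with 0x36: 63⊕36=55, 00⊕36=36, 00⊕36=36.

553636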